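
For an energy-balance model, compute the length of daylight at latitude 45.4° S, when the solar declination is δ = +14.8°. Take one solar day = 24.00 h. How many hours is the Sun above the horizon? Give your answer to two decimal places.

9.93 h

cos H₀ = −tan φ · tan δ = −tan(-45.4°) × tan(+14.800°) = 0.2679, so H₀ = 1.2996 rad = 74.46°.
Daylight = 2H₀/(2π) × 24.00 h = (1.2996/π) × 24.00 = 9.93 h.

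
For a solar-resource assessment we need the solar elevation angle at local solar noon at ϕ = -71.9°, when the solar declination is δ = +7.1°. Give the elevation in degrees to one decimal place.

At local noon the hour angle is zero, so the zenith angle equals |ϕ − δ| = |-71.9° − (+7.100°)| = 79.000°.
Elevation = 90° − 79.000° = 11.0°.

11.0°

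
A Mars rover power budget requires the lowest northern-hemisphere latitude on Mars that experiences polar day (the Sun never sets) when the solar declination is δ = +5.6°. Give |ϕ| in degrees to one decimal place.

Polar day requires cos h₀ = −tan ϕ tan δ ≤ −1, i.e. tan ϕ tan δ ≥ 1.
The boundary is |tan ϕ| · |tan δ| = 1, so |ϕ| = 90° − |δ| = 90° − 5.6° = 84.4° in the northern hemisphere.

|ϕ| = 84.4°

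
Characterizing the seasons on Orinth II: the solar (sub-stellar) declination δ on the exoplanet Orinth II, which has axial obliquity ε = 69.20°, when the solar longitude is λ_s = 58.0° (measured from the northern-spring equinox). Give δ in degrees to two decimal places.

sin δ = sin ε · sin λ_s = sin 69.20° × sin 58.0° = 0.792777.
δ = arcsin(0.792777) = +52.45°.

δ = +52.45°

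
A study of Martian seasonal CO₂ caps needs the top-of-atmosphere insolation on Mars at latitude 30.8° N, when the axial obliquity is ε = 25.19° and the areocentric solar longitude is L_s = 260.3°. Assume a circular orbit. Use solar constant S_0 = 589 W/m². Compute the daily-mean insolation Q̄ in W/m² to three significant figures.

Q̄ ≈ 88.5 W/m²

sin δ = sin 25.19° × sin 260.3° = -0.41954, so δ = -24.805°.
cos h₀ = −tan(+30.8°) tan(-24.805°) = 0.2755, h₀ = 1.2917 rad.
Bracket: h₀ sin ϕ sin δ + cos ϕ cos δ sin h₀ = 1.2917×0.51204×-0.41954 + 0.85896×0.90774×0.96130 = -0.277485 + 0.749537 = 0.472052.
Q̄ = (S_0/π) × [bracket] = (589/π) × 0.472052 = 88.50 W/m².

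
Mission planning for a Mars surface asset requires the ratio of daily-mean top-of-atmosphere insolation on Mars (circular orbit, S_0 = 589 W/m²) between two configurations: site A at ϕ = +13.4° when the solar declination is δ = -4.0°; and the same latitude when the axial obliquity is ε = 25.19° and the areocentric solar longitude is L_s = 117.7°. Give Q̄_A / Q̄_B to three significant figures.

Q̄_A / Q̄_B ≈ 0.907

— Configuration A (ϕ=+13.4°):
cos h₀ = −tan(+13.4°) tan(-4.000°) = 0.0167, h₀ = 1.5541 rad.
Bracket: h₀ sin ϕ sin δ + cos ϕ cos δ sin h₀ = 1.5541×0.23175×-0.06976 + 0.97278×0.99756×0.99986 = -0.025125 + 0.970271 = 0.945146.
Q̄ = (S_0/π) × [bracket] = (589/π) × 0.945146 = 177.20 W/m².
— Configuration B (ϕ=+13.4°):
sin δ = sin 25.19° × sin 117.7° = 0.37684, so δ = +22.138°.
cos h₀ = −tan(+13.4°) tan(+22.138°) = -0.0969, h₀ = 1.6679 rad.
Bracket: h₀ sin ϕ sin δ + cos ϕ cos δ sin h₀ = 1.6679×0.23175×0.37684 + 0.97278×0.92628×0.99529 = 0.145662 + 0.896823 = 1.042485.
Q̄ = (S_0/π) × [bracket] = (589/π) × 1.042485 = 195.45 W/m².
Ratio Q̄_A / Q̄_B = 177.20 / 195.45 = 0.9066.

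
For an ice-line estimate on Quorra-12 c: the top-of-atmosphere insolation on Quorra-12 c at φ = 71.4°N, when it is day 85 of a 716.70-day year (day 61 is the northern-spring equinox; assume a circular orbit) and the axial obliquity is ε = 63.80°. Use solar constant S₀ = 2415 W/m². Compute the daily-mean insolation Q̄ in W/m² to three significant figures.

Q̄ ≈ 495 W/m²

Solar longitude: λ_s = 360° × (85 − 61)/716.70 = 12.055°.
sin δ = sin 63.80° × sin 12.055° = 0.18740, so δ = +10.801°.
cos H₀ = −tan(+71.4°) tan(+10.801°) = -0.5669, H₀ = 2.1735 rad.
Bracket: H₀ sin φ sin δ + cos φ cos δ sin H₀ = 2.1735×0.94777×0.18740 + 0.31896×0.98228×0.82380 = 0.386040 + 0.258103 = 0.644143.
Q̄ = (S₀/π) × [bracket] = (2415/π) × 0.644143 = 495.2 W/m².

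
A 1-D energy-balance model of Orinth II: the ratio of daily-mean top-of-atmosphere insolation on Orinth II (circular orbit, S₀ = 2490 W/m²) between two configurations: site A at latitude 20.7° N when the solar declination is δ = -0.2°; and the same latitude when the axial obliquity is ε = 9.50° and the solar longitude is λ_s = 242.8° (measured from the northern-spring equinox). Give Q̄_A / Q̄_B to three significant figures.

— Configuration A (φ=+20.7°):
cos H₀ = −tan(+20.7°) tan(-0.200°) = 0.0013, H₀ = 1.5695 rad.
Bracket: H₀ sin φ sin δ + cos φ cos δ sin H₀ = 1.5695×0.35347×-0.00349 + 0.93544×0.99999×1.00000 = -0.001936 + 0.935431 = 0.933495.
Q̄ = (S₀/π) × [bracket] = (2490/π) × 0.933495 = 739.88 W/m².
— Configuration B (φ=+20.7°):
Solar declination: sin δ = sin ε · sin λ_s = sin 9.50° × sin 242.8° = -0.14680, so δ = -8.441°.
cos H₀ = −tan(+20.7°) tan(-8.441°) = 0.0561, H₀ = 1.5147 rad.
Bracket: H₀ sin φ sin δ + cos φ cos δ sin H₀ = 1.5147×0.35347×-0.14680 + 0.93544×0.98917×0.99843 = -0.078597 + 0.923856 = 0.845259.
Q̄ = (S₀/π) × [bracket] = (2490/π) × 0.845259 = 669.95 W/m².
Ratio Q̄_A / Q̄_B = 739.88 / 669.95 = 1.104.

Q̄_A / Q̄_B ≈ 1.10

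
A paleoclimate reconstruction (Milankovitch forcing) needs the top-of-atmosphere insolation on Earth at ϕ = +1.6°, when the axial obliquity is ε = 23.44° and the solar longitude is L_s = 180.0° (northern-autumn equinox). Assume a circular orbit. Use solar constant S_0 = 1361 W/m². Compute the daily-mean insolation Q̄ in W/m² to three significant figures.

Q̄ ≈ 433 W/m²

Solar declination: sin δ = sin ε · sin L_s = sin 23.44° × sin 180.0° = 0.00000, so δ = +0.000°.
cos h₀ = −tan(+1.6°) tan(+0.000°) = -0.0000, h₀ = 1.5708 rad.
Bracket: h₀ sin ϕ sin δ + cos ϕ cos δ sin h₀ = 1.5708×0.02792×0.00000 + 0.99961×1.00000×1.00000 = 0.000000 + 0.999610 = 0.999610.
Q̄ = (S_0/π) × [bracket] = (1361/π) × 0.999610 = 433.1 W/m².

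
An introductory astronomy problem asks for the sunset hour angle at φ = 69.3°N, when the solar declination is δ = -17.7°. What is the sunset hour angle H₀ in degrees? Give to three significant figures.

cos H₀ = −tan φ · tan δ = −tan(+69.3°) × tan(-17.700°) = 0.8446, so H₀ = 0.5650 rad = 32.37°.

H₀ = 32.4°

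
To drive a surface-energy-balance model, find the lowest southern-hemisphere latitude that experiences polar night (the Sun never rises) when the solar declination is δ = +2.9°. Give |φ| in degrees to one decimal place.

Polar night requires cos H₀ = −tan φ tan δ ≥ 1, i.e. tan φ tan δ ≤ −1.
The boundary is |tan φ| · |tan δ| = 1, so |φ| = 90° − |δ| = 90° − 2.9° = 87.1° in the southern hemisphere.

|φ| = 87.1°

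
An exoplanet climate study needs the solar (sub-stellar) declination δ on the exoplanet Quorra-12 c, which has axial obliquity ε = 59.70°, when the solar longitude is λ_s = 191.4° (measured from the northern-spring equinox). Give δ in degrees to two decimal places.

sin δ = sin ε · sin λ_s = sin 59.70° × sin 191.4° = -0.170656.
δ = arcsin(-0.170656) = -9.83°.

δ = -9.83°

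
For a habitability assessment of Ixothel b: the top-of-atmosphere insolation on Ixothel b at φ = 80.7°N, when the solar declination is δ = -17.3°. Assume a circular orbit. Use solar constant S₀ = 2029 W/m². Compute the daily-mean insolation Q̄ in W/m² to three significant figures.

cos H₀ = −tan(+80.7°) tan(-17.300°) = 1.9020 ≥ 1 ⇒ polar night, H₀ = 0 and Q̄ = 0.

Q̄ ≈ 0.00 W/m²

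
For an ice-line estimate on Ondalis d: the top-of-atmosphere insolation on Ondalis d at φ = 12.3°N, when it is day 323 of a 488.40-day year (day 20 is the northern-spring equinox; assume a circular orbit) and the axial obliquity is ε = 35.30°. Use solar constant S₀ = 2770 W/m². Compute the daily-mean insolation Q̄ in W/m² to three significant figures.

Q̄ ≈ 677 W/m²

Solar longitude: λ_s = 360° × (323 − 20)/488.40 = 223.342°.
sin δ = sin 35.30° × sin 223.342° = -0.39661, so δ = -23.366°.
cos H₀ = −tan(+12.3°) tan(-23.366°) = 0.0942, H₀ = 1.4765 rad.
Bracket: H₀ sin φ sin δ + cos φ cos δ sin H₀ = 1.4765×0.21303×-0.39661 + 0.97705×0.91799×0.99555 = -0.124749 + 0.892931 = 0.768182.
Q̄ = (S₀/π) × [bracket] = (2770/π) × 0.768182 = 677.3 W/m².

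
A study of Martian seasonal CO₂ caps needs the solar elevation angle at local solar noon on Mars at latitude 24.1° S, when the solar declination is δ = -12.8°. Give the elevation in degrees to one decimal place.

At local noon the hour angle is zero, so the zenith angle equals |φ − δ| = |-24.1° − (-12.800°)| = 11.300°.
Elevation = 90° − 11.300° = 78.7°.

78.7°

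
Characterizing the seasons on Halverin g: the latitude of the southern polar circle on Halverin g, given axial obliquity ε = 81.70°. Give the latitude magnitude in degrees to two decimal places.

The polar circle is the lowest latitude that experiences at least one full rotation of continuous darkness at the northern-summer solstice; it lies at |ϕ| = 90° − ε = 90° − 81.70° = 8.30°.

8.30°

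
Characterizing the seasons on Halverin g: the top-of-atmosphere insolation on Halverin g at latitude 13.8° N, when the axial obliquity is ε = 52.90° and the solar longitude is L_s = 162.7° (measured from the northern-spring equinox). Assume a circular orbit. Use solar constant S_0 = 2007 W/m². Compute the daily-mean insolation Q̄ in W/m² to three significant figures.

Q̄ ≈ 661 W/m²

Solar declination: sin δ = sin ε · sin L_s = sin 52.90° × sin 162.7° = 0.23718, so δ = +13.720°.
cos h₀ = −tan(+13.8°) tan(+13.720°) = -0.0600, h₀ = 1.6308 rad.
Bracket: h₀ sin ϕ sin δ + cos ϕ cos δ sin h₀ = 1.6308×0.23853×0.23718 + 0.97113×0.97147×0.99820 = 0.092262 + 0.941725 = 1.033987.
Q̄ = (S_0/π) × [bracket] = (2007/π) × 1.033987 = 660.6 W/m².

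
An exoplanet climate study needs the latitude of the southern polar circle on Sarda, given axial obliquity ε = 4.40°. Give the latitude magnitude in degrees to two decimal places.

85.60°

The polar circle is the lowest latitude that experiences at least one full rotation of continuous darkness at the northern-summer solstice; it lies at |φ| = 90° − ε = 90° − 4.40° = 85.60°.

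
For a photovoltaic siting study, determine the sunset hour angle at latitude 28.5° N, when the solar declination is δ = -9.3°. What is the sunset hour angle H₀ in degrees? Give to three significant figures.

H₀ = 84.9°

cos H₀ = −tan φ · tan δ = −tan(+28.5°) × tan(-9.300°) = 0.0889, so H₀ = 1.4818 rad = 84.90°.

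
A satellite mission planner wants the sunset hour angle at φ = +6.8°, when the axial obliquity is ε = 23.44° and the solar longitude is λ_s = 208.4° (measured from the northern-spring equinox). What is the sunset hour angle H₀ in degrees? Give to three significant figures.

H₀ = 88.7°

Solar declination: sin δ = sin ε · sin λ_s = sin 23.44° × sin 208.4° = -0.18920, so δ = -10.906°.
cos H₀ = −tan φ · tan δ = −tan(+6.8°) × tan(-10.906°) = 0.0230, so H₀ = 1.5478 rad = 88.68°.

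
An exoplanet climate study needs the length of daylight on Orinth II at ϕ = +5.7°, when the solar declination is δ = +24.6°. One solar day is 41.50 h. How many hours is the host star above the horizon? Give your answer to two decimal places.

21.35 h

cos h₀ = −tan ϕ · tan δ = −tan(+5.7°) × tan(+24.600°) = -0.0457, so h₀ = 1.6165 rad = 92.62°.
Daylight = 2h₀/(2π) × 41.50 h = (1.6165/π) × 41.50 = 21.35 h.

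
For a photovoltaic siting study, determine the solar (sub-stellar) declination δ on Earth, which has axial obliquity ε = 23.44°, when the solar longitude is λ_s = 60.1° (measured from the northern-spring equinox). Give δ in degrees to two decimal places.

δ = +20.17°

sin δ = sin ε · sin λ_s = sin 23.44° × sin 60.1° = 0.344842.
δ = arcsin(0.344842) = +20.17°.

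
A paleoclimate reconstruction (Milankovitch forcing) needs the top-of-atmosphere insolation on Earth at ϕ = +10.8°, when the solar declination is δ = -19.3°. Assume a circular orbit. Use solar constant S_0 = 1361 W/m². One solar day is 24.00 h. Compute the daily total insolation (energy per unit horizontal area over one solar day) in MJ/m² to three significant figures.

cos h₀ = −tan(+10.8°) tan(-19.300°) = 0.0668, h₀ = 1.5039 rad.
Bracket: h₀ sin ϕ sin δ + cos ϕ cos δ sin h₀ = 1.5039×0.18738×-0.33051 + 0.98229×0.94380×0.99777 = -0.093138 + 0.925018 = 0.831880.
Q̄ = (S_0/π) × [bracket] = (1361/π) × 0.831880 = 360.39 W/m².
Daily total = Q̄ × 24.00 h × 3600 s/h = 360.39 × 24.00 × 3600 / 10⁶ = 31.14 MJ/m².

31.1 MJ/m²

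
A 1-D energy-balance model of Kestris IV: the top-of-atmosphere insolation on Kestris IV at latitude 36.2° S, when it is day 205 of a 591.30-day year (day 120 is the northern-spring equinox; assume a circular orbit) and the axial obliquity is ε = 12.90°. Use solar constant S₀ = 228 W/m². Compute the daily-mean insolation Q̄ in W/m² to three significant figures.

Q̄ ≈ 46.3 W/m²

Solar longitude: λ_s = 360° × (205 − 120)/591.30 = 51.750°.
sin δ = sin 12.90° × sin 51.750° = 0.17532, so δ = +10.097°.
cos H₀ = −tan(-36.2°) tan(+10.097°) = 0.1303, H₀ = 1.4401 rad.
Bracket: H₀ sin φ sin δ + cos φ cos δ sin H₀ = 1.4401×-0.59061×0.17532 + 0.80696×0.98451×0.99147 = -0.149116 + 0.787683 = 0.638567.
Q̄ = (S₀/π) × [bracket] = (228/π) × 0.638567 = 46.34 W/m².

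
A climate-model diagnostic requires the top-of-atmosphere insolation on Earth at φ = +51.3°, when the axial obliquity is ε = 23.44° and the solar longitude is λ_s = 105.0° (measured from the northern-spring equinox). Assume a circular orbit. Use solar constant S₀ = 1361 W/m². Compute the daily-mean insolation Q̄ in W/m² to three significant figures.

Solar declination: sin δ = sin ε · sin λ_s = sin 23.44° × sin 105.0° = 0.38423, so δ = +22.596°.
cos H₀ = −tan(+51.3°) tan(+22.596°) = -0.5195, H₀ = 2.1170 rad.
Bracket: H₀ sin φ sin δ + cos φ cos δ sin H₀ = 2.1170×0.78043×0.38423 + 0.62524×0.92324×0.85448 = 0.634813 + 0.493246 = 1.128059.
Q̄ = (S₀/π) × [bracket] = (1361/π) × 1.128059 = 488.7 W/m².

Q̄ ≈ 489 W/m²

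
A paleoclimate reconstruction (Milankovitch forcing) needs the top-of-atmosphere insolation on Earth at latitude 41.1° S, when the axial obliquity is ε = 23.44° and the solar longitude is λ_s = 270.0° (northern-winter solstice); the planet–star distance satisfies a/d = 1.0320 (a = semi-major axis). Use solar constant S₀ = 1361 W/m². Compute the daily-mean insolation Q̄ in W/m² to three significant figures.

Solar declination: sin δ = sin ε · sin λ_s = sin 23.44° × sin 270.0° = -0.39779, so δ = -23.440°.
cos H₀ = −tan(-41.1°) tan(-23.440°) = -0.3782, H₀ = 1.9587 rad.
Bracket: H₀ sin φ sin δ + cos φ cos δ sin H₀ = 1.9587×-0.65738×-0.39779 + 0.75356×0.91748×0.92571 = 0.512198 + 0.640014 = 1.152212.
Inverse-square distance factor (a/d)² = 1.0320² = 1.065024.
Q̄ = (S₀/π) × 1.065024 × [bracket] = (1361/π) × 1.065024 × 1.152212 = 531.6 W/m².

Q̄ ≈ 532 W/m²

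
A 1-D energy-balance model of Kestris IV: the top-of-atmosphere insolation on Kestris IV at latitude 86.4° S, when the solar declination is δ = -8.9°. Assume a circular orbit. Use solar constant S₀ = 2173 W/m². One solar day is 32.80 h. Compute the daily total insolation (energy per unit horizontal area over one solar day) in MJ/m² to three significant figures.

39.6 MJ/m²

cos H₀ = −tan(-86.4°) tan(-8.900°) = -2.4890 ≤ −1 ⇒ polar day, H₀ = π.
Bracket: H₀ sin φ sin δ + cos φ cos δ sin H₀ = 3.1416×-0.99803×-0.15471 + 0.06279×0.98796×0.00000 = 0.485079 + 0.000000 = 0.485079.
Q̄ = (S₀/π) × [bracket] = (2173/π) × 0.485079 = 335.52 W/m².
Daily total = Q̄ × 32.80 h × 3600 s/h = 335.52 × 32.80 × 3600 / 10⁶ = 39.62 MJ/m².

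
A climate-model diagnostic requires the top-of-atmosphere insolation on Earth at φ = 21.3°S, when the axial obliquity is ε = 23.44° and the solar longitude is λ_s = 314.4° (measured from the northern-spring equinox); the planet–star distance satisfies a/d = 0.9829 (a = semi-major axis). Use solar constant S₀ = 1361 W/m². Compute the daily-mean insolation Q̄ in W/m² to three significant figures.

Solar declination: sin δ = sin ε · sin λ_s = sin 23.44° × sin 314.4° = -0.28421, so δ = -16.512°.
cos H₀ = −tan(-21.3°) tan(-16.512°) = -0.1156, H₀ = 1.6866 rad.
Bracket: H₀ sin φ sin δ + cos φ cos δ sin H₀ = 1.6866×-0.36325×-0.28421 + 0.93169×0.95876×0.99330 = 0.174123 + 0.887282 = 1.061405.
Inverse-square distance factor (a/d)² = 0.9829² = 0.966092.
Q̄ = (S₀/π) × 0.966092 × [bracket] = (1361/π) × 0.966092 × 1.061405 = 444.2 W/m².

Q̄ ≈ 444 W/m²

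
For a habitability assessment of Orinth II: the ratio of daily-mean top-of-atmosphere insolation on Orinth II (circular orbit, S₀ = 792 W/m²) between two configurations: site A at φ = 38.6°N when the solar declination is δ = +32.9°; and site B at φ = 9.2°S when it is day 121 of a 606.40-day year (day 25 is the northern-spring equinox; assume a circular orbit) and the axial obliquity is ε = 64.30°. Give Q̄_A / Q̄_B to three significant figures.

Q̄_A / Q̄_B ≈ 2.73

— Configuration A (φ=+38.6°):
cos H₀ = −tan(+38.6°) tan(+32.900°) = -0.5164, H₀ = 2.1135 rad.
Bracket: H₀ sin φ sin δ + cos φ cos δ sin H₀ = 2.1135×0.62388×0.54317 + 0.78152×0.83962×0.85633 = 0.716208 + 0.561906 = 1.278114.
Q̄ = (S₀/π) × [bracket] = (792/π) × 1.278114 = 322.21 W/m².
— Configuration B (φ=-9.2°):
Solar longitude: λ_s = 360° × (121 − 25)/606.40 = 56.992°.
sin δ = sin 64.30° × sin 56.992° = 0.75564, so δ = +49.081°.
cos H₀ = −tan(-9.2°) tan(+49.081°) = 0.1869, H₀ = 1.3828 rad.
Bracket: H₀ sin φ sin δ + cos φ cos δ sin H₀ = 1.3828×-0.15988×0.75564 + 0.98714×0.65499×0.98239 = -0.167058 + 0.635181 = 0.468123.
Q̄ = (S₀/π) × [bracket] = (792/π) × 0.468123 = 118.01 W/m².
Ratio Q̄_A / Q̄_B = 322.21 / 118.01 = 2.730.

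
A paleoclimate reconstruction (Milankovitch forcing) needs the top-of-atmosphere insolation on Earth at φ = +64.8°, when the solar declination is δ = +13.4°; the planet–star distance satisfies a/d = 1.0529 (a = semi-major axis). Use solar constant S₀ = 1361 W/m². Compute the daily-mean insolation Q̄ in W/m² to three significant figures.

cos H₀ = −tan(+64.8°) tan(+13.400°) = -0.5063, H₀ = 2.1017 rad.
Bracket: H₀ sin φ sin δ + cos φ cos δ sin H₀ = 2.1017×0.90483×0.23175 + 0.42578×0.97278×0.86237 = 0.440715 + 0.357185 = 0.797900.
Inverse-square distance factor (a/d)² = 1.0529² = 1.108598.
Q̄ = (S₀/π) × 1.108598 × [bracket] = (1361/π) × 1.108598 × 0.797900 = 383.2 W/m².

Q̄ ≈ 383 W/m²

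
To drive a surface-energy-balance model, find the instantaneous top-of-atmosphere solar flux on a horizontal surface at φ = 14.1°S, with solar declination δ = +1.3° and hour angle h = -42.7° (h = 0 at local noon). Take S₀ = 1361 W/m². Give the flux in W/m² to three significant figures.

962 W/m²

cos θ_z = sin φ sin δ + cos φ cos δ cos h = -0.005527 + 0.712590 = 0.707063.
Flux = S₀ · cos θ_z = 1361 × 0.707063 = 962.3 W/m².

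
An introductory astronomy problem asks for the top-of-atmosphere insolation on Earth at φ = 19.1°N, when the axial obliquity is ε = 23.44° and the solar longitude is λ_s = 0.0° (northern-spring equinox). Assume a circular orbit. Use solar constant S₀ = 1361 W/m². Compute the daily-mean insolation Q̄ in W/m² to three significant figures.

Solar declination: sin δ = sin ε · sin λ_s = sin 23.44° × sin 0.0° = 0.00000, so δ = +0.000°.
cos H₀ = −tan(+19.1°) tan(+0.000°) = -0.0000, H₀ = 1.5708 rad.
Bracket: H₀ sin φ sin δ + cos φ cos δ sin H₀ = 1.5708×0.32722×0.00000 + 0.94495×1.00000×1.00000 = 0.000000 + 0.944950 = 0.944950.
Q̄ = (S₀/π) × [bracket] = (1361/π) × 0.944950 = 409.4 W/m².

Q̄ ≈ 409 W/m²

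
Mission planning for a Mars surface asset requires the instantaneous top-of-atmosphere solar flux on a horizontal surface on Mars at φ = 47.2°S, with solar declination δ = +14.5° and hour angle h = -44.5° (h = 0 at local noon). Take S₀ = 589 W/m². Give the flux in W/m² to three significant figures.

cos θ_z = sin φ sin δ + cos φ cos δ cos h = -0.183711 + 0.469176 = 0.285465.
Flux = S₀ · cos θ_z = 589 × 0.285465 = 168.1 W/m².

168 W/m²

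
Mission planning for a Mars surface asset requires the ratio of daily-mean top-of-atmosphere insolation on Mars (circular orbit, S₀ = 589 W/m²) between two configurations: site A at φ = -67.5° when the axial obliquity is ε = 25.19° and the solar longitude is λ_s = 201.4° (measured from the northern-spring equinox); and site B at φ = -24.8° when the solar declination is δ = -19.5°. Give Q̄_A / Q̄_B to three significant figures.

Q̄_A / Q̄_B ≈ 0.580

— Configuration A (φ=-67.5°):
Solar declination: sin δ = sin ε · sin λ_s = sin 25.19° × sin 201.4° = -0.15530, so δ = -8.934°.
cos H₀ = −tan(-67.5°) tan(-8.934°) = -0.3795, H₀ = 1.9601 rad.
Bracket: H₀ sin φ sin δ + cos φ cos δ sin H₀ = 1.9601×-0.92388×-0.15530 + 0.38268×0.98787×0.92518 = 0.281232 + 0.349753 = 0.630985.
Q̄ = (S₀/π) × [bracket] = (589/π) × 0.630985 = 118.30 W/m².
— Configuration B (φ=-24.8°):
cos H₀ = −tan(-24.8°) tan(-19.500°) = -0.1636, H₀ = 1.7352 rad.
Bracket: H₀ sin φ sin δ + cos φ cos δ sin H₀ = 1.7352×-0.41945×-0.33381 + 0.90778×0.94264×0.98652 = 0.242957 + 0.844175 = 1.087132.
Q̄ = (S₀/π) × [bracket] = (589/π) × 1.087132 = 203.82 W/m².
Ratio Q̄_A / Q̄_B = 118.30 / 203.82 = 0.5804.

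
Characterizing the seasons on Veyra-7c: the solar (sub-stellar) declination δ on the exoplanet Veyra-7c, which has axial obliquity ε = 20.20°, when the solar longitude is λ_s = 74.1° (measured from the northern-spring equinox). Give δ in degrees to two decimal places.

δ = +19.40°

sin δ = sin ε · sin λ_s = sin 20.20° × sin 74.1° = 0.332088.
δ = arcsin(0.332088) = +19.40°.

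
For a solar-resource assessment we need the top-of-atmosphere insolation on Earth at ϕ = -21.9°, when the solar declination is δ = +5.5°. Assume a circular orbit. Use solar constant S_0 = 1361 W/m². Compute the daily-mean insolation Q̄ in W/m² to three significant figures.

cos h₀ = −tan(-21.9°) tan(+5.500°) = 0.0387, h₀ = 1.5321 rad.
Bracket: h₀ sin ϕ sin δ + cos ϕ cos δ sin h₀ = 1.5321×-0.37299×0.09585 + 0.92784×0.99540×0.99925 = -0.054774 + 0.922879 = 0.868105.
Q̄ = (S_0/π) × [bracket] = (1361/π) × 0.868105 = 376.1 W/m².

Q̄ ≈ 376 W/m²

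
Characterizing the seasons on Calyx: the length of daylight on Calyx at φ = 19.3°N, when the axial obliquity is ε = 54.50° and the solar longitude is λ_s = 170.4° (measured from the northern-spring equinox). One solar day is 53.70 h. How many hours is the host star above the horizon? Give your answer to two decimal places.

Solar declination: sin δ = sin ε · sin λ_s = sin 54.50° × sin 170.4° = 0.13577, so δ = +7.803°.
cos H₀ = −tan φ · tan δ = −tan(+19.3°) × tan(+7.803°) = -0.0480, so H₀ = 1.6188 rad = 92.75°.
Daylight = 2H₀/(2π) × 53.70 h = (1.6188/π) × 53.70 = 27.67 h.

27.67 h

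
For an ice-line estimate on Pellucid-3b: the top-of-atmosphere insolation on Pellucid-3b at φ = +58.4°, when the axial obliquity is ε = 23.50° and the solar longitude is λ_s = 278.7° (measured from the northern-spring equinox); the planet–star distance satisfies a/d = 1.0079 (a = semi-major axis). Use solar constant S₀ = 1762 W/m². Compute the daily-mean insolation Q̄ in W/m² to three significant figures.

Solar declination: sin δ = sin ε · sin λ_s = sin 23.50° × sin 278.7° = -0.39416, so δ = -23.214°.
cos H₀ = −tan(+58.4°) tan(-23.214°) = 0.6971, H₀ = 0.7994 rad.
Bracket: H₀ sin φ sin δ + cos φ cos δ sin H₀ = 0.7994×0.85173×-0.39416 + 0.52399×0.91904×0.71694 = -0.268373 + 0.345255 = 0.076882.
Inverse-square distance factor (a/d)² = 1.0079² = 1.015862.
Q̄ = (S₀/π) × 1.015862 × [bracket] = (1762/π) × 1.015862 × 0.076882 = 43.80 W/m².

Q̄ ≈ 43.8 W/m²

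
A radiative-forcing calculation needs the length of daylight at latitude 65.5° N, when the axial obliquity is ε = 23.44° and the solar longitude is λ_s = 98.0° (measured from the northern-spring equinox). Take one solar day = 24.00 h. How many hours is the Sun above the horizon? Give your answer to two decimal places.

21.35 h

Solar declination: sin δ = sin ε · sin λ_s = sin 23.44° × sin 98.0° = 0.39392, so δ = +23.198°.
cos H₀ = −tan φ · tan δ = −tan(+65.5°) × tan(+23.198°) = -0.9404, so H₀ = 2.7946 rad = 160.12°.
Daylight = 2H₀/(2π) × 24.00 h = (2.7946/π) × 24.00 = 21.35 h.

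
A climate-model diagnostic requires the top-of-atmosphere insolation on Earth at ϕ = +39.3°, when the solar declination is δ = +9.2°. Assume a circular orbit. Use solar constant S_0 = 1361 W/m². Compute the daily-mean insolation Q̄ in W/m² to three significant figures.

cos h₀ = −tan(+39.3°) tan(+9.200°) = -0.1326, h₀ = 1.7038 rad.
Bracket: h₀ sin ϕ sin δ + cos ϕ cos δ sin h₀ = 1.7038×0.63338×0.15988 + 0.77384×0.98714×0.99117 = 0.172535 + 0.757143 = 0.929678.
Q̄ = (S_0/π) × [bracket] = (1361/π) × 0.929678 = 402.8 W/m².

Q̄ ≈ 403 W/m²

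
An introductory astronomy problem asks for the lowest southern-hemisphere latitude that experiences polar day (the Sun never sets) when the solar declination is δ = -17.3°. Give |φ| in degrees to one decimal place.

|φ| = 72.7°

Polar day requires cos H₀ = −tan φ tan δ ≤ −1, i.e. tan φ tan δ ≥ 1.
The boundary is |tan φ| · |tan δ| = 1, so |φ| = 90° − |δ| = 90° − 17.3° = 72.7° in the southern hemisphere.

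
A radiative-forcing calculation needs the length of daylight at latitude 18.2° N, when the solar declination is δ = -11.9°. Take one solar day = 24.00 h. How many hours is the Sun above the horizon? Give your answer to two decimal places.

cos H₀ = −tan φ · tan δ = −tan(+18.2°) × tan(-11.900°) = 0.0693, so H₀ = 1.5015 rad = 86.03°.
Daylight = 2H₀/(2π) × 24.00 h = (1.5015/π) × 24.00 = 11.47 h.

11.47 h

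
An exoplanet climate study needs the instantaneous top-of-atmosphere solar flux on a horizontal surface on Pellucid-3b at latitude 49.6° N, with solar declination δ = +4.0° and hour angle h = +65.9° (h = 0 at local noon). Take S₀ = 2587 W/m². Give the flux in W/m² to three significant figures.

820 W/m²

cos θ_z = sin φ sin δ + cos φ cos δ cos h = 0.053122 + 0.264002 = 0.317124.
Flux = S₀ · cos θ_z = 2587 × 0.317124 = 820.4 W/m².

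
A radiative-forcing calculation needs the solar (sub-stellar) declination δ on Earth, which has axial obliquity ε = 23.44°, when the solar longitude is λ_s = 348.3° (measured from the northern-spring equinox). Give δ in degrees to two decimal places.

δ = -4.63°

sin δ = sin ε · sin λ_s = sin 23.44° × sin 348.3° = -0.080666.
δ = arcsin(-0.080666) = -4.63°.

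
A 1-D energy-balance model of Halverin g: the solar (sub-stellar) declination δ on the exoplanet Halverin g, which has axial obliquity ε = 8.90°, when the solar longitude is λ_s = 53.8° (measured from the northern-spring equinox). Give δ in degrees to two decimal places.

sin δ = sin ε · sin λ_s = sin 8.90° × sin 53.8° = 0.124845.
δ = arcsin(0.124845) = +7.17°.

δ = +7.17°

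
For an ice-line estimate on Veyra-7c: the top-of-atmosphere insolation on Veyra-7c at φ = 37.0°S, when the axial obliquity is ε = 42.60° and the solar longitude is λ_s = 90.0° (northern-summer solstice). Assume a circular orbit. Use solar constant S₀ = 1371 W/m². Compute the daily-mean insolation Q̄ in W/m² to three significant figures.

Q̄ ≈ 41.8 W/m²

Solar declination: sin δ = sin ε · sin λ_s = sin 42.60° × sin 90.0° = 0.67688, so δ = +42.600°.
cos H₀ = −tan(-37.0°) tan(+42.600°) = 0.6929, H₀ = 0.8053 rad.
Bracket: H₀ sin φ sin δ + cos φ cos δ sin H₀ = 0.8053×-0.60182×0.67688 + 0.79864×0.73610×0.72101 = -0.328047 + 0.423867 = 0.095820.
Q̄ = (S₀/π) × [bracket] = (1371/π) × 0.095820 = 41.82 W/m².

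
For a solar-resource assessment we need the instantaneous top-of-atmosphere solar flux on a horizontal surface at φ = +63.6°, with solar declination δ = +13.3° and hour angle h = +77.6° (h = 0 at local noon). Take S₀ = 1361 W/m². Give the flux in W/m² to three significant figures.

407 W/m²

cos θ_z = sin φ sin δ + cos φ cos δ cos h = 0.206058 + 0.092918 = 0.298976.
Flux = S₀ · cos θ_z = 1361 × 0.298976 = 406.9 W/m².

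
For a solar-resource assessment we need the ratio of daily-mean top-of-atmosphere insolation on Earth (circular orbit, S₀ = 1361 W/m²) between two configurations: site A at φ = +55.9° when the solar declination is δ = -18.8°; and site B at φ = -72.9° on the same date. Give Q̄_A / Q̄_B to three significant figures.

— Configuration A (φ=+55.9°):
cos H₀ = −tan(+55.9°) tan(-18.800°) = 0.5028, H₀ = 1.0440 rad.
Bracket: H₀ sin φ sin δ + cos φ cos δ sin H₀ = 1.0440×0.82806×-0.32227 + 0.56064×0.94665×0.86440 = -0.278601 + 0.458763 = 0.180162.
Q̄ = (S₀/π) × [bracket] = (1361/π) × 0.180162 = 78.050 W/m².
— Configuration B (φ=-72.9°):
cos H₀ = −tan(-72.9°) tan(-18.800°) = -1.1066 ≤ −1 ⇒ polar day, H₀ = π.
Bracket: H₀ sin φ sin δ + cos φ cos δ sin H₀ = 3.1416×-0.95579×-0.32227 + 0.29404×0.94665×0.00000 = 0.967683 + 0.000000 = 0.967683.
Q̄ = (S₀/π) × [bracket] = (1361/π) × 0.967683 = 419.22 W/m².
Ratio Q̄_A / Q̄_B = 78.050 / 419.22 = 0.1862.

Q̄_A / Q̄_B ≈ 0.186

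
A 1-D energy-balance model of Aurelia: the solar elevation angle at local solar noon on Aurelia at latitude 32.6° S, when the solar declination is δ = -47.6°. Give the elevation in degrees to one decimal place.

75.0°

At local noon the hour angle is zero, so the zenith angle equals |φ − δ| = |-32.6° − (-47.600°)| = 15.000°.
Elevation = 90° − 15.000° = 75.0°.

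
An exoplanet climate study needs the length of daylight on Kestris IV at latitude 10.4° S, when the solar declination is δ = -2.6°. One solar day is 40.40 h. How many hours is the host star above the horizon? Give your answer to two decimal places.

20.31 h

cos H₀ = −tan φ · tan δ = −tan(-10.4°) × tan(-2.600°) = -0.0083, so H₀ = 1.5791 rad = 90.48°.
Daylight = 2H₀/(2π) × 40.40 h = (1.5791/π) × 40.40 = 20.31 h.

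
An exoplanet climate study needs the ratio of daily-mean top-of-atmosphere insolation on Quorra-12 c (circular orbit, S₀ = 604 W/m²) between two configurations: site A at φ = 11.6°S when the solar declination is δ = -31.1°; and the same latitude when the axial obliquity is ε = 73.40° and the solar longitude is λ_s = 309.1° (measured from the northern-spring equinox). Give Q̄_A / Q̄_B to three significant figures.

Q̄_A / Q̄_B ≈ 1.11

— Configuration A (φ=-11.6°):
cos H₀ = −tan(-11.6°) tan(-31.100°) = -0.1238, H₀ = 1.6949 rad.
Bracket: H₀ sin φ sin δ + cos φ cos δ sin H₀ = 1.6949×-0.20108×-0.51653 + 0.97958×0.85627×0.99230 = 0.176039 + 0.832326 = 1.008365.
Q̄ = (S₀/π) × [bracket] = (604/π) × 1.008365 = 193.87 W/m².
— Configuration B (φ=-11.6°):
Solar declination: sin δ = sin ε · sin λ_s = sin 73.40° × sin 309.1° = -0.74370, so δ = -48.048°.
cos H₀ = −tan(-11.6°) tan(-48.048°) = -0.2284, H₀ = 1.8012 rad.
Bracket: H₀ sin φ sin δ + cos φ cos δ sin H₀ = 1.8012×-0.20108×-0.74370 + 0.97958×0.66851×0.97358 = 0.269357 + 0.637558 = 0.906915.
Q̄ = (S₀/π) × [bracket] = (604/π) × 0.906915 = 174.36 W/m².
Ratio Q̄_A / Q̄_B = 193.87 / 174.36 = 1.112.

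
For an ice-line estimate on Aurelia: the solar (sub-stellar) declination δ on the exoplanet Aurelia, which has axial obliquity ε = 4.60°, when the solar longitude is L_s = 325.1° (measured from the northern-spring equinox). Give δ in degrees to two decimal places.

δ = -2.63°

sin δ = sin ε · sin L_s = sin 4.60° × sin 325.1° = -0.045885.
δ = arcsin(-0.045885) = -2.63°.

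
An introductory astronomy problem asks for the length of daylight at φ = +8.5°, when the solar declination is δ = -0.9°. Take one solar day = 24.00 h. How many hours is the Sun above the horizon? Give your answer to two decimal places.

cos H₀ = −tan φ · tan δ = −tan(+8.5°) × tan(-0.900°) = 0.0023, so H₀ = 1.5684 rad = 89.87°.
Daylight = 2H₀/(2π) × 24.00 h = (1.5684/π) × 24.00 = 11.98 h.

11.98 h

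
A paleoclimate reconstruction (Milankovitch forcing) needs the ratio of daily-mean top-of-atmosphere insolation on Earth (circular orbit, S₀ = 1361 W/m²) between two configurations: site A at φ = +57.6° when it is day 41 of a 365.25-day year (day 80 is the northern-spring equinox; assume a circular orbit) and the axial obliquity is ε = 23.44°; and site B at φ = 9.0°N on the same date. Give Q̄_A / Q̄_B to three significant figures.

— Configuration A (φ=+57.6°):
Solar longitude: λ_s = 360° × (41 − 80)/365.25 = -38.439°, i.e. -38.439° + 360° = 321.561°.
sin δ = sin 23.44° × sin 321.561° = -0.24730, so δ = -14.318°.
cos H₀ = −tan(+57.6°) tan(-14.318°) = 0.4022, H₀ = 1.1569 rad.
Bracket: H₀ sin φ sin δ + cos φ cos δ sin H₀ = 1.1569×0.84433×-0.24730 + 0.53583×0.96894×0.91556 = -0.241564 + 0.475347 = 0.233783.
Q̄ = (S₀/π) × [bracket] = (1361/π) × 0.233783 = 101.28 W/m².
— Configuration B (φ=+9.0°):
cos H₀ = −tan(+9.0°) tan(-14.318°) = 0.0404, H₀ = 1.5304 rad.
Bracket: H₀ sin φ sin δ + cos φ cos δ sin H₀ = 1.5304×0.15643×-0.24730 + 0.98769×0.96894×0.99918 = -0.059204 + 0.956228 = 0.897024.
Q̄ = (S₀/π) × [bracket] = (1361/π) × 0.897024 = 388.61 W/m².
Ratio Q̄_A / Q̄_B = 101.28 / 388.61 = 0.2606.

Q̄_A / Q̄_B ≈ 0.261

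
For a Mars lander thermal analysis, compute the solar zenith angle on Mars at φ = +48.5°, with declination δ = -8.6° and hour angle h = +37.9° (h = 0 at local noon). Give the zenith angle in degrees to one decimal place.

θ_z = 66.1°

cos θ_z = sin φ sin δ + cos φ cos δ cos h = -0.111995 + 0.516984 = 0.404989.
θ_z = arccos(0.404989) = 66.1°.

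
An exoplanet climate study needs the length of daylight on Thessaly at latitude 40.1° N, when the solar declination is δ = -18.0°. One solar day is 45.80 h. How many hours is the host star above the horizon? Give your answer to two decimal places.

18.86 h

cos h₀ = −tan ϕ · tan δ = −tan(+40.1°) × tan(-18.000°) = 0.2736, so h₀ = 1.2937 rad = 74.12°.
Daylight = 2h₀/(2π) × 45.80 h = (1.2937/π) × 45.80 = 18.86 h.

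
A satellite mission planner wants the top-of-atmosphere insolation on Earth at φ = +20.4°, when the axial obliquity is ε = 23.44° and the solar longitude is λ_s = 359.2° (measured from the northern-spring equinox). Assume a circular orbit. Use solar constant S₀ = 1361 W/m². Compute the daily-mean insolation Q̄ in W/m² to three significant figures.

Q̄ ≈ 405 W/m²

Solar declination: sin δ = sin ε · sin λ_s = sin 23.44° × sin 359.2° = -0.00555, so δ = -0.318°.
cos H₀ = −tan(+20.4°) tan(-0.318°) = 0.0021, H₀ = 1.5687 rad.
Bracket: H₀ sin φ sin δ + cos φ cos δ sin H₀ = 1.5687×0.34857×-0.00555 + 0.93728×0.99998×1.00000 = -0.003035 + 0.937261 = 0.934226.
Q̄ = (S₀/π) × [bracket] = (1361/π) × 0.934226 = 404.7 W/m².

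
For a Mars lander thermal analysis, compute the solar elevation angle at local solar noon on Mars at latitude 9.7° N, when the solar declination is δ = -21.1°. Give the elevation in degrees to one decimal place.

At local noon the hour angle is zero, so the zenith angle equals |φ − δ| = |+9.7° − (-21.100°)| = 30.800°.
Elevation = 90° − 30.800° = 59.2°.

59.2°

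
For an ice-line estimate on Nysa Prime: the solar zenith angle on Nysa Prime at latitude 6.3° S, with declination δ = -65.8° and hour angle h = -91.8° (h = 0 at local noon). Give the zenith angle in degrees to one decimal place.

θ_z = 85.0°

cos θ_z = sin ϕ sin δ + cos ϕ cos δ cos h = 0.100091 + -0.012798 = 0.087293.
θ_z = arccos(0.087293) = 85.0°.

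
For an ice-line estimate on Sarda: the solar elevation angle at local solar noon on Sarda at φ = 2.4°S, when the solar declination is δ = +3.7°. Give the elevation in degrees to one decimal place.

83.9°

At local noon the hour angle is zero, so the zenith angle equals |φ − δ| = |-2.4° − (+3.700°)| = 6.100°.
Elevation = 90° − 6.100° = 83.9°.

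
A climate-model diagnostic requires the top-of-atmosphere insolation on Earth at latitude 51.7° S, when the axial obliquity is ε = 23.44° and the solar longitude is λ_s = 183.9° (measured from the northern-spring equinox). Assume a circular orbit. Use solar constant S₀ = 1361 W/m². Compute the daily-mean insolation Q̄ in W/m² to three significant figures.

Q̄ ≈ 283 W/m²

Solar declination: sin δ = sin ε · sin λ_s = sin 23.44° × sin 183.9° = -0.02706, so δ = -1.550°.
cos H₀ = −tan(-51.7°) tan(-1.550°) = -0.0343, H₀ = 1.6051 rad.
Bracket: H₀ sin φ sin δ + cos φ cos δ sin H₀ = 1.6051×-0.78478×-0.02706 + 0.61978×0.99963×0.99941 = 0.034086 + 0.619185 = 0.653271.
Q̄ = (S₀/π) × [bracket] = (1361/π) × 0.653271 = 283.0 W/m².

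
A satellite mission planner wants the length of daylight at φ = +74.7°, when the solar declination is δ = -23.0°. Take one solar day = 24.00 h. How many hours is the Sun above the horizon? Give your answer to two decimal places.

cos H₀ = −tan φ · tan δ = 1.5516 ≥ 1, so the Sun never rises (polar night) and H₀ = 0.
Daylight = 2H₀/(2π) × 24.00 h = (0.0000/π) × 24.00 = 0.00 h.

0.00 h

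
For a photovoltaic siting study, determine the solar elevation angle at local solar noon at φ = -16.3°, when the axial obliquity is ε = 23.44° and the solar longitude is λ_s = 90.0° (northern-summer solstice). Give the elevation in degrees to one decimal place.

50.3°

Solar declination: sin δ = sin ε · sin λ_s = sin 23.44° × sin 90.0° = 0.39779, so δ = +23.440°.
At local noon the hour angle is zero, so the zenith angle equals |φ − δ| = |-16.3° − (+23.440°)| = 39.740°.
Elevation = 90° − 39.740° = 50.3°.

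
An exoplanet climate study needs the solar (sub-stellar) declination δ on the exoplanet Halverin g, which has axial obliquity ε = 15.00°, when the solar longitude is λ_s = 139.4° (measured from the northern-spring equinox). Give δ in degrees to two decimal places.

δ = +9.70°

sin δ = sin ε · sin λ_s = sin 15.00° × sin 139.4° = 0.168433.
δ = arcsin(0.168433) = +9.70°.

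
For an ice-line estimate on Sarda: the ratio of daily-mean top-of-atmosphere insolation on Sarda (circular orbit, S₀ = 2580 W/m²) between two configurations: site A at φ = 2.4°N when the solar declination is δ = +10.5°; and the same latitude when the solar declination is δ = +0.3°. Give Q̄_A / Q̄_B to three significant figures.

Q̄_A / Q̄_B ≈ 0.995

— Configuration A (φ=+2.4°):
cos H₀ = −tan(+2.4°) tan(+10.500°) = -0.0078, H₀ = 1.5786 rad.
Bracket: H₀ sin φ sin δ + cos φ cos δ sin H₀ = 1.5786×0.04188×0.18224 + 0.99912×0.98325×0.99997 = 0.012048 + 0.982355 = 0.994403.
Q̄ = (S₀/π) × [bracket] = (2580/π) × 0.994403 = 816.64 W/m².
— Configuration B (φ=+2.4°):
cos H₀ = −tan(+2.4°) tan(+0.300°) = -0.0002, H₀ = 1.5710 rad.
Bracket: H₀ sin φ sin δ + cos φ cos δ sin H₀ = 1.5710×0.04188×0.00524 + 0.99912×0.99999×1.00000 = 0.000345 + 0.999110 = 0.999455.
Q̄ = (S₀/π) × [bracket] = (2580/π) × 0.999455 = 820.79 W/m².
Ratio Q̄_A / Q̄_B = 816.64 / 820.79 = 0.9949.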